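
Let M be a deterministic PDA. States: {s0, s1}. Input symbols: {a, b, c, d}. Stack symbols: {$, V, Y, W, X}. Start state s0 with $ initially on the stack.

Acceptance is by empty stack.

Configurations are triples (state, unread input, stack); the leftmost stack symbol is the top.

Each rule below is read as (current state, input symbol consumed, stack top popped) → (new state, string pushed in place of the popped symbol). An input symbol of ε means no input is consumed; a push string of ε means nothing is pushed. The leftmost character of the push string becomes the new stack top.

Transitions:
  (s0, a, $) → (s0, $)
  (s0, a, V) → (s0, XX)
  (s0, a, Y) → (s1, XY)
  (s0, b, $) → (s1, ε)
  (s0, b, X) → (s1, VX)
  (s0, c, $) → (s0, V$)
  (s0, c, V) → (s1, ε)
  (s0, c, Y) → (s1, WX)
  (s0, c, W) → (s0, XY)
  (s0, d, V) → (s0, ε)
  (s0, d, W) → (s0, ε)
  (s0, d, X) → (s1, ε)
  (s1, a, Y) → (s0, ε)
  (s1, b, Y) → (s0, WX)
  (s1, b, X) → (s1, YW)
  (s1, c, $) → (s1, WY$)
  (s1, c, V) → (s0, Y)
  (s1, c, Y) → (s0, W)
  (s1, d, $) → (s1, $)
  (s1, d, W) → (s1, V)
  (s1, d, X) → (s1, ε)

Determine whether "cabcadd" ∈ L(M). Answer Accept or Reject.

Reject

(s0, cabcadd, $)
  read c, top $: go to s0, push V$ → (s0, abcadd, V$)
  read a, top V: go to s0, push XX → (s0, bcadd, XX$)
  read b, top X: go to s1, push VX → (s1, cadd, VXX$)
  read c, top V: go to s0, push Y → (s0, add, YXX$)
  read a, top Y: go to s1, push XY → (s1, dd, XYXX$)
  read d, top X: go to s1, push ε → (s1, d, YXX$)
No transition applies at (s1, d, YXX$); input not fully consumed.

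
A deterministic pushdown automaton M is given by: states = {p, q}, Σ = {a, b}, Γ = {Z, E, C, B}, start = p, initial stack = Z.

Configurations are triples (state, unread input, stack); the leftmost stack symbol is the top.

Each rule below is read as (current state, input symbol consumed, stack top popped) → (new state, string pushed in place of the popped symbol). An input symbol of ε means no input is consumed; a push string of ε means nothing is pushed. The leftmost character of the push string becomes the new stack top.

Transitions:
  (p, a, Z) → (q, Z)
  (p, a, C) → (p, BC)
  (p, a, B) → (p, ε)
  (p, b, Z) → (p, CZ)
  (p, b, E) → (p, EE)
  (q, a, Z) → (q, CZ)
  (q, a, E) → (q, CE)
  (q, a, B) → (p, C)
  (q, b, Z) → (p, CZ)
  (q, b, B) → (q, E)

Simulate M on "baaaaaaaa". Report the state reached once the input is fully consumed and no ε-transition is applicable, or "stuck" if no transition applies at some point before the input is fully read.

(p, baaaaaaaa, Z)
  read b, top Z: go to p, push CZ → (p, aaaaaaaa, CZ)
  read a, top C: go to p, push BC → (p, aaaaaaa, BCZ)
  read a, top B: go to p, push ε → (p, aaaaaa, CZ)
  read a, top C: go to p, push BC → (p, aaaaa, BCZ)
  read a, top B: go to p, push ε → (p, aaaa, CZ)
  read a, top C: go to p, push BC → (p, aaa, BCZ)
  read a, top B: go to p, push ε → (p, aa, CZ)
  read a, top C: go to p, push BC → (p, a, BCZ)
  read a, top B: go to p, push ε → (p, ε, CZ)
All input consumed; M is in state p.

p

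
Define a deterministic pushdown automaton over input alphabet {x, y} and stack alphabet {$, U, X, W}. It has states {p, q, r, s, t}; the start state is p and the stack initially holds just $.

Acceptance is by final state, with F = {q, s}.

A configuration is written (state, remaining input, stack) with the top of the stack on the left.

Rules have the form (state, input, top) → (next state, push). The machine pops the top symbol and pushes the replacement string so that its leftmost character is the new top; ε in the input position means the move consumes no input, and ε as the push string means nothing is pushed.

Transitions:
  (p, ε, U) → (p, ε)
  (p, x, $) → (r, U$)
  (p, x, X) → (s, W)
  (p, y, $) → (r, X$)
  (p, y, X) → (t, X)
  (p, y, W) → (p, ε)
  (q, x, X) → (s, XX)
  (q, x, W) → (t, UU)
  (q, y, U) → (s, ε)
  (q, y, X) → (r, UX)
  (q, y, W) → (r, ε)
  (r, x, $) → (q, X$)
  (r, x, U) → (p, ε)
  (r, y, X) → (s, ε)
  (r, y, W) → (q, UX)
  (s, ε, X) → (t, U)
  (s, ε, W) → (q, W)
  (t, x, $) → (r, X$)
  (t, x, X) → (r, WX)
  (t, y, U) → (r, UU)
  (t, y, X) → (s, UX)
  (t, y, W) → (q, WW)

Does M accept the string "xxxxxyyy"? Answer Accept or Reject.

(p, xxxxxyyy, $) ⊢ (r, xxxxyyy, U$) ⊢ (p, xxxyyy, $) ⊢ (r, xxyyy, U$) ⊢ (p, xyyy, $) ⊢ (r, yyy, U$)
No transition applies at (r, yyy, U$); input not fully consumed.

Reject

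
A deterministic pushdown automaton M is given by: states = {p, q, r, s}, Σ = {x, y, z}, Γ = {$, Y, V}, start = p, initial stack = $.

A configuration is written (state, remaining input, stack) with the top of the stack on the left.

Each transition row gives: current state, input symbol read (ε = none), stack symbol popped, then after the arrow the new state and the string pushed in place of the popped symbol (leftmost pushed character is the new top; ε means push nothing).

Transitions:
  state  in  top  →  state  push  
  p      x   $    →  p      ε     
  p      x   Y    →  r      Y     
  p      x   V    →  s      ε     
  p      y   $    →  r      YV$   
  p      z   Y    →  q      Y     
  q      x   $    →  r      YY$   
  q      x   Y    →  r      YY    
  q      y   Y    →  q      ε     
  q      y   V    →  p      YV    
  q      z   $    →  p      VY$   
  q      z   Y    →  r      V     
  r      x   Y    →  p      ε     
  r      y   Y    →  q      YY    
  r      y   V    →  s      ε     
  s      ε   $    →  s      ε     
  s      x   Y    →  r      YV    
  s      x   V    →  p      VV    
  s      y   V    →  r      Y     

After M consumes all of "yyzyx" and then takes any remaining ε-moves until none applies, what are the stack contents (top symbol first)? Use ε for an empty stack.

(p, yyzyx, $)
  read y, top $: go to r, push YV$ → (r, yzyx, YV$)
  read y, top Y: go to q, push YY → (q, zyx, YYV$)
  read z, top Y: go to r, push V → (r, yx, VYV$)
  read y, top V: go to s, push ε → (s, x, YV$)
  read x, top Y: go to r, push YV → (r, ε, YVV$)
All input consumed in state r with stack YVV$.

YVV$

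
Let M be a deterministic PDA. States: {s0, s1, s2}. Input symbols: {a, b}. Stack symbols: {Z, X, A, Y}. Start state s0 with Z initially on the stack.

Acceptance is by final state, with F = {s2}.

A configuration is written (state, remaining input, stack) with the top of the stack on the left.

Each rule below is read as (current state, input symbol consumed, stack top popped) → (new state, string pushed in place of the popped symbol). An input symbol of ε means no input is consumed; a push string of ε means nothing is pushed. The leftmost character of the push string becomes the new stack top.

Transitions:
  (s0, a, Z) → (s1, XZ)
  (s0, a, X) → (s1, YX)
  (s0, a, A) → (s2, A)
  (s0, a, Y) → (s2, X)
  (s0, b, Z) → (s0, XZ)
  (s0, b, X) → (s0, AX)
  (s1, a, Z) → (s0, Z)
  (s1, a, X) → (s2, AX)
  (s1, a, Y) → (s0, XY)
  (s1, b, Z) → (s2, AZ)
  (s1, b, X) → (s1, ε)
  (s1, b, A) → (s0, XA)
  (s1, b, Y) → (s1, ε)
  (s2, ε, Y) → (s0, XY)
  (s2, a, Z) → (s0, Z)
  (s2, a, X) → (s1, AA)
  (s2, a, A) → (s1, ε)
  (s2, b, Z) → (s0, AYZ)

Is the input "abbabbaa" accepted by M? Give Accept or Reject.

Reject

(s0, abbabbaa, Z)
  read a, top Z: go to s1, push XZ → (s1, bbabbaa, XZ)
  read b, top X: go to s1, push ε → (s1, babbaa, Z)
  read b, top Z: go to s2, push AZ → (s2, abbaa, AZ)
  read a, top A: go to s1, push ε → (s1, bbaa, Z)
  read b, top Z: go to s2, push AZ → (s2, baa, AZ)
No transition applies at (s2, baa, AZ); input not fully consumed.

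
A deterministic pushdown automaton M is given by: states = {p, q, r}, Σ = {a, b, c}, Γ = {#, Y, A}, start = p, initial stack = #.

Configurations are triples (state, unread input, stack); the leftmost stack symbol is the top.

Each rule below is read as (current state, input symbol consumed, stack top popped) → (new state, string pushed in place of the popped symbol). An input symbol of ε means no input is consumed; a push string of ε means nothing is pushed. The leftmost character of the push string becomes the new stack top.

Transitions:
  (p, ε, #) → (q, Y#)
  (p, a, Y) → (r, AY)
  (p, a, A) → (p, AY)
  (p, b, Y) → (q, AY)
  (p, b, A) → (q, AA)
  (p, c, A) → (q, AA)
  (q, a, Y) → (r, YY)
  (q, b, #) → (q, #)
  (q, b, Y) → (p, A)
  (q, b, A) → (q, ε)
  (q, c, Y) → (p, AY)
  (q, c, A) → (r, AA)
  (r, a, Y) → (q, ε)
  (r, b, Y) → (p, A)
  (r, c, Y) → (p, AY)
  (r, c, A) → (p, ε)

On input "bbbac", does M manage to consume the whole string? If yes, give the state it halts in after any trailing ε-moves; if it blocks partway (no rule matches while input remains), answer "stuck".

stuck

(p, bbbac, #)
  ε-move, top #: go to q, push Y# → (q, bbbac, Y#)
  read b, top Y: go to p, push A → (p, bbac, A#)
  read b, top A: go to q, push AA → (q, bac, AA#)
  read b, top A: go to q, push ε → (q, ac, A#)
No transition for (q, a, top A); M blocks with input ac remaining.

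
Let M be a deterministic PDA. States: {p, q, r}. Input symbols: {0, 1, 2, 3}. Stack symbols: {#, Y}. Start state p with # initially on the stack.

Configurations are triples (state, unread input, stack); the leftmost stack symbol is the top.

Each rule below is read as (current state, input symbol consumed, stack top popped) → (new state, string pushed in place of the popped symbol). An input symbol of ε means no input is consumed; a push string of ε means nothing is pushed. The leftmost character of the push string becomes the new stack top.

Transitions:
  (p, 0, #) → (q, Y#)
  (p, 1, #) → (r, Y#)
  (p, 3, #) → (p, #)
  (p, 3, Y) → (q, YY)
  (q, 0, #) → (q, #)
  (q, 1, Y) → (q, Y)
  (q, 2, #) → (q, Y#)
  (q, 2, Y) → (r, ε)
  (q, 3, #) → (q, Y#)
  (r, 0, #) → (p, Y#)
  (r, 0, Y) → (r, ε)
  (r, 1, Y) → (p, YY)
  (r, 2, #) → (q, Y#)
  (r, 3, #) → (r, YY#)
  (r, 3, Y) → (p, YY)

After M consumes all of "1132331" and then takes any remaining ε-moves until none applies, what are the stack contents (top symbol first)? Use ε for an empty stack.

(p, 1132331, #) ⊢ (r, 132331, Y#) ⊢ (p, 32331, YY#) ⊢ (q, 2331, YYY#) ⊢ (r, 331, YY#) ⊢ (p, 31, YYY#) ⊢ (q, 1, YYYY#) ⊢ (q, ε, YYYY#)
All input consumed in state q with stack YYYY#.

YYYY#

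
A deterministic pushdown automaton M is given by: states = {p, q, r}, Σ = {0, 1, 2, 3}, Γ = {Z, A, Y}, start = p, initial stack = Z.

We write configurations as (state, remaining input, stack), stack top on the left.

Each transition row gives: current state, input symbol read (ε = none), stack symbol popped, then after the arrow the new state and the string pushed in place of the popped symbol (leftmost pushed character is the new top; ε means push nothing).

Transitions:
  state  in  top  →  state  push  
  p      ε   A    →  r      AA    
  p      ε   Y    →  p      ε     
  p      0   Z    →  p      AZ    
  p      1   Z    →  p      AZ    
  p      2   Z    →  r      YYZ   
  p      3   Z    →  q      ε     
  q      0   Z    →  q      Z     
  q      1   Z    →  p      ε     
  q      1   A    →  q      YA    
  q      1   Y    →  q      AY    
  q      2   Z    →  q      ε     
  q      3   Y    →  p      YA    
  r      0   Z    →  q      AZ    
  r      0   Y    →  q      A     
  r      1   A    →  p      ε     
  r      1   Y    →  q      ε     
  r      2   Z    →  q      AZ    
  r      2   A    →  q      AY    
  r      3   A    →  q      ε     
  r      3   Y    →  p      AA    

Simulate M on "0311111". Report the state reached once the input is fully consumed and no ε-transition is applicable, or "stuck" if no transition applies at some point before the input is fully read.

(p, 0311111, Z)
  read 0, top Z: go to p, push AZ → (p, 311111, AZ)
  ε-move, top A: go to r, push AA → (r, 311111, AAZ)
  read 3, top A: go to q, push ε → (q, 11111, AZ)
  read 1, top A: go to q, push YA → (q, 1111, YAZ)
  read 1, top Y: go to q, push AY → (q, 111, AYAZ)
  read 1, top A: go to q, push YA → (q, 11, YAYAZ)
  read 1, top Y: go to q, push AY → (q, 1, AYAYAZ)
  read 1, top A: go to q, push YA → (q, ε, YAYAYAZ)
All input consumed; M is in state q.

q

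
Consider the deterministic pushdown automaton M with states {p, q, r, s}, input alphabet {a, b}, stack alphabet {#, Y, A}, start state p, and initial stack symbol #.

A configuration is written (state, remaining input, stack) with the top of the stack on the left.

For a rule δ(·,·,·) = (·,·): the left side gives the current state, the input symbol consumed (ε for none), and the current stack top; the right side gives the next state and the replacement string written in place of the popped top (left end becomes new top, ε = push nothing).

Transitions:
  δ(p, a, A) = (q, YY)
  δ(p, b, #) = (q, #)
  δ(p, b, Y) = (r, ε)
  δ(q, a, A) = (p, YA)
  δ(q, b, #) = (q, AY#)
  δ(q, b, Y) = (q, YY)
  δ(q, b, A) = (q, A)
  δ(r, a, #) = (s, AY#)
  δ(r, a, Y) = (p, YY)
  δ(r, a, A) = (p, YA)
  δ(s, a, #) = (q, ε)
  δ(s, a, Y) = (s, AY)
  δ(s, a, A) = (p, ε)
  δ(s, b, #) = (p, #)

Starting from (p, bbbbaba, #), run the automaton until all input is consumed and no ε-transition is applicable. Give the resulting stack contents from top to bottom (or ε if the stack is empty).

YAY#

(p, bbbbaba, #) ⊢ (q, bbbaba, #) ⊢ (q, bbaba, AY#) ⊢ (q, baba, AY#) ⊢ (q, aba, AY#) ⊢ (p, ba, YAY#) ⊢ (r, a, AY#) ⊢ (p, ε, YAY#)
All input consumed in state p with stack YAY#.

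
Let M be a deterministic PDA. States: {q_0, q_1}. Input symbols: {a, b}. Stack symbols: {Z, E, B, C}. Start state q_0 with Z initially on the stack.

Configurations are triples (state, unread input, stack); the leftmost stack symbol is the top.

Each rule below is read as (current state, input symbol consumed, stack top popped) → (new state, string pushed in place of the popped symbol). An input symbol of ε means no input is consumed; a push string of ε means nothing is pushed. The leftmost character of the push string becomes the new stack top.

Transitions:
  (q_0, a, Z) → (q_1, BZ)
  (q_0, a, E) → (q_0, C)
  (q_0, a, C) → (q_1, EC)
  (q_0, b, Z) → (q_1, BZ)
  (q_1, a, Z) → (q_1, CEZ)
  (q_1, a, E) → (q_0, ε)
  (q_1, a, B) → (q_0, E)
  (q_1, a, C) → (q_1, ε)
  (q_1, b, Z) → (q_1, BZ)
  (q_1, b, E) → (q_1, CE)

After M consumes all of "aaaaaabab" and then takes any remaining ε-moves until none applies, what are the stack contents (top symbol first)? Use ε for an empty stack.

CECZ

(q_0, aaaaaabab, Z) ⊢ (q_1, aaaaabab, BZ) ⊢ (q_0, aaaabab, EZ) ⊢ (q_0, aaabab, CZ) ⊢ (q_1, aabab, ECZ) ⊢ (q_0, abab, CZ) ⊢ (q_1, bab, ECZ) ⊢ (q_1, ab, CECZ) ⊢ (q_1, b, ECZ) ⊢ (q_1, ε, CECZ)
All input consumed in state q_1 with stack CECZ.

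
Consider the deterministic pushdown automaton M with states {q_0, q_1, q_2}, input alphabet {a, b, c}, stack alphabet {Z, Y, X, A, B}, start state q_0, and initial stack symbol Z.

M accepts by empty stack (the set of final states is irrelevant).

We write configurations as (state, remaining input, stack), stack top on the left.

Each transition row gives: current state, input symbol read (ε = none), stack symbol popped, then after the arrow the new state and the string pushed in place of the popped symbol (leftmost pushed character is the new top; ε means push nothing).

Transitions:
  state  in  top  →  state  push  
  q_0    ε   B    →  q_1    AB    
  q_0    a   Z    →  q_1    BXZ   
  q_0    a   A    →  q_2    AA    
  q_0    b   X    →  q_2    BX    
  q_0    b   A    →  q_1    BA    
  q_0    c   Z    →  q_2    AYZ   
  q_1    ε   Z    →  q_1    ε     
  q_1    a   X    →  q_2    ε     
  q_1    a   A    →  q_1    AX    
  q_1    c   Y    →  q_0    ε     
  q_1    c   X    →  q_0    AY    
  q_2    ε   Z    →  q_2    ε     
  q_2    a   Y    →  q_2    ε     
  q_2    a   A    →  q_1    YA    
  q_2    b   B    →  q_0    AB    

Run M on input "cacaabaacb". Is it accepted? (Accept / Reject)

Reject

(q_0, cacaabaacb, Z) ⊢ (q_2, acaabaacb, AYZ) ⊢ (q_1, caabaacb, YAYZ) ⊢ (q_0, aabaacb, AYZ) ⊢ (q_2, abaacb, AAYZ) ⊢ (q_1, baacb, YAAYZ)
No transition applies at (q_1, baacb, YAAYZ); input not fully consumed.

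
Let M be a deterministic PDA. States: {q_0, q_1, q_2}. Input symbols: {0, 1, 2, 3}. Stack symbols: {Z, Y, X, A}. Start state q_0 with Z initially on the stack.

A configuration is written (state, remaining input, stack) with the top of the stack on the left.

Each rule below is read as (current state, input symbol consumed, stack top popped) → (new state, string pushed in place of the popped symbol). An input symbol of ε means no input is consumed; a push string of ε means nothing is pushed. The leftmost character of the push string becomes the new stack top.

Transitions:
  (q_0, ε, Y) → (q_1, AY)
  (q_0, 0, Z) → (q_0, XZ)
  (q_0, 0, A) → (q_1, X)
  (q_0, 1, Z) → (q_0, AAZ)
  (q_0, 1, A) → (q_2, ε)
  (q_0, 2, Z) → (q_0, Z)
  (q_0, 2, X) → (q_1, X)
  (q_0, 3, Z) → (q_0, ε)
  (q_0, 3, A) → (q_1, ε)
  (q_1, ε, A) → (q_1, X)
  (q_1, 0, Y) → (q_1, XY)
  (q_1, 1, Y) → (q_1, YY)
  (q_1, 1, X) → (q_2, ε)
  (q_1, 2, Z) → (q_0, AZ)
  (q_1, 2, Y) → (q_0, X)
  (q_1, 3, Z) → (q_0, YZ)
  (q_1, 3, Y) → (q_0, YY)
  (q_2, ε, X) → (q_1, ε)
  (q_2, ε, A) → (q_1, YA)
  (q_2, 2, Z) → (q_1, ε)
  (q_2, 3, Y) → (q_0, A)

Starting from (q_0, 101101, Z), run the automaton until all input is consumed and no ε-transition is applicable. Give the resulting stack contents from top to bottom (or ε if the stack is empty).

YYAZ

(q_0, 101101, Z)
  read 1, top Z: go to q_0, push AAZ → (q_0, 01101, AAZ)
  read 0, top A: go to q_1, push X → (q_1, 1101, XAZ)
  read 1, top X: go to q_2, push ε → (q_2, 101, AZ)
  ε-move, top A: go to q_1, push YA → (q_1, 101, YAZ)
  read 1, top Y: go to q_1, push YY → (q_1, 01, YYAZ)
  read 0, top Y: go to q_1, push XY → (q_1, 1, XYYAZ)
  read 1, top X: go to q_2, push ε → (q_2, ε, YYAZ)
All input consumed in state q_2 with stack YYAZ.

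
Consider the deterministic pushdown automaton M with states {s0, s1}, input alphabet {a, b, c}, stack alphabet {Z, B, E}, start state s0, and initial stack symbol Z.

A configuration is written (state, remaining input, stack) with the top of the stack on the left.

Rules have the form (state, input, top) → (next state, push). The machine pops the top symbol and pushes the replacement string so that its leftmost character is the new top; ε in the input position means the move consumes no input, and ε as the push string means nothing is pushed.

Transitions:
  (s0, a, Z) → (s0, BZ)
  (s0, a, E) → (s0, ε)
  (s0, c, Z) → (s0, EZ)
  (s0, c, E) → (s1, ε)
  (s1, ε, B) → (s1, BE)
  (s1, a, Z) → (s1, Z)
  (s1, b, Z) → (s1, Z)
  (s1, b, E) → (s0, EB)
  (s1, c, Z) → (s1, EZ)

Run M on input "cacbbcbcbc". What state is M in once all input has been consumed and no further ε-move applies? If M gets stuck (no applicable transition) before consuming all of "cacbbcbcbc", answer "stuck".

(s0, cacbbcbcbc, Z)
  read c, top Z: go to s0, push EZ → (s0, acbbcbcbc, EZ)
  read a, top E: go to s0, push ε → (s0, cbbcbcbc, Z)
  read c, top Z: go to s0, push EZ → (s0, bbcbcbc, EZ)
No transition for (s0, b, top E); M blocks with input bbcbcbc remaining.

stuck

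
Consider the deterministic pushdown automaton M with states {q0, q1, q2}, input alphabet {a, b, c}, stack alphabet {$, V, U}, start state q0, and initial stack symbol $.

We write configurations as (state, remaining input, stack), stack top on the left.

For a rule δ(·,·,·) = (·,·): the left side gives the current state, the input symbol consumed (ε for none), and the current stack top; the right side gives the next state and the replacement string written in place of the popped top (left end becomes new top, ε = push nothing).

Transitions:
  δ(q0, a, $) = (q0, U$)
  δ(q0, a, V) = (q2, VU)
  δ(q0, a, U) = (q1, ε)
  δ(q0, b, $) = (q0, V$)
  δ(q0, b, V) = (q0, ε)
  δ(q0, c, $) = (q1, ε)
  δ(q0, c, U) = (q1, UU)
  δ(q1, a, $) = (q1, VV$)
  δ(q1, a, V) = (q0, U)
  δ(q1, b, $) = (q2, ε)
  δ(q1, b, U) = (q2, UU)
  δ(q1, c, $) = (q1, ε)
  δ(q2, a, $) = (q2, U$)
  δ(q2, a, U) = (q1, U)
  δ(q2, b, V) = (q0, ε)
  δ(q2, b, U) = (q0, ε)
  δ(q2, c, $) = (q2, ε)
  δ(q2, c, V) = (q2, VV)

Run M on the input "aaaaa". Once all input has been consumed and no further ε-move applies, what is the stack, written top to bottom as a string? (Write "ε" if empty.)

V$

(q0, aaaaa, $) ⊢ (q0, aaaa, U$) ⊢ (q1, aaa, $) ⊢ (q1, aa, VV$) ⊢ (q0, a, UV$) ⊢ (q1, ε, V$)
All input consumed in state q1 with stack V$.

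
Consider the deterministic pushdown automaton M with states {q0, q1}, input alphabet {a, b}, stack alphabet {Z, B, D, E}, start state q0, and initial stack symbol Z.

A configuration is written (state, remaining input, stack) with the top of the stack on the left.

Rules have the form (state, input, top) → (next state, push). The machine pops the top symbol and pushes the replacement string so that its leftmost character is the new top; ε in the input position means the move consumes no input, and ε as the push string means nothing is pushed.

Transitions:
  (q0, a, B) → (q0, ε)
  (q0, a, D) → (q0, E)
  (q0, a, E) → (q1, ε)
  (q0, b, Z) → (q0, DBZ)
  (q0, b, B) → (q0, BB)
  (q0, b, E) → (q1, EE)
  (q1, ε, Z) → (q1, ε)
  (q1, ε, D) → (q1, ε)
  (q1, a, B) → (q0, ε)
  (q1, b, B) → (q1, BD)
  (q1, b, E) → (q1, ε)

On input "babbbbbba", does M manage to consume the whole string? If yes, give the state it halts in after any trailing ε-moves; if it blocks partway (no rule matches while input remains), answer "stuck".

(q0, babbbbbba, Z) ⊢ (q0, abbbbbba, DBZ) ⊢ (q0, bbbbbba, EBZ) ⊢ (q1, bbbbba, EEBZ) ⊢ (q1, bbbba, EBZ) ⊢ (q1, bbba, BZ) ⊢ (q1, bba, BDZ) ⊢ (q1, ba, BDDZ) ⊢ (q1, a, BDDDZ) ⊢ (q0, ε, DDDZ)
All input consumed; M is in state q0.

q0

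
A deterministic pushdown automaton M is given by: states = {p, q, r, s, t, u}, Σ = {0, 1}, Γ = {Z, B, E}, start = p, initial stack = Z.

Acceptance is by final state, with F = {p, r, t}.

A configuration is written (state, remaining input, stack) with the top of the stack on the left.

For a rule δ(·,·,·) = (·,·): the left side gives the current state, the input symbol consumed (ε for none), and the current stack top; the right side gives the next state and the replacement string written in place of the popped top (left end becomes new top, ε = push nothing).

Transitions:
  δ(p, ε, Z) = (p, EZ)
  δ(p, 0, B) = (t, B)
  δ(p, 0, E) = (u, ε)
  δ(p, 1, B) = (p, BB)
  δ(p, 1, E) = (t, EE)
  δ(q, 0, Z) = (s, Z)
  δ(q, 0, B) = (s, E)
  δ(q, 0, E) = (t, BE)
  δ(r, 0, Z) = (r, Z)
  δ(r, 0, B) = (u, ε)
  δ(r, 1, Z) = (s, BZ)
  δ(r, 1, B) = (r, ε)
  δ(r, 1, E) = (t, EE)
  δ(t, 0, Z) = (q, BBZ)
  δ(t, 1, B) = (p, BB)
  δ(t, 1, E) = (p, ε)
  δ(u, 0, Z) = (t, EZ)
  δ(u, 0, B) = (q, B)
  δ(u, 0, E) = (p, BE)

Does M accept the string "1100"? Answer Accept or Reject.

Accept

(p, 1100, Z)
  ε-move, top Z: go to p, push EZ → (p, 1100, EZ)
  read 1, top E: go to t, push EE → (t, 100, EEZ)
  read 1, top E: go to p, push ε → (p, 00, EZ)
  read 0, top E: go to u, push ε → (u, 0, Z)
  read 0, top Z: go to t, push EZ → (t, ε, EZ)
All input consumed; state t ∈ F.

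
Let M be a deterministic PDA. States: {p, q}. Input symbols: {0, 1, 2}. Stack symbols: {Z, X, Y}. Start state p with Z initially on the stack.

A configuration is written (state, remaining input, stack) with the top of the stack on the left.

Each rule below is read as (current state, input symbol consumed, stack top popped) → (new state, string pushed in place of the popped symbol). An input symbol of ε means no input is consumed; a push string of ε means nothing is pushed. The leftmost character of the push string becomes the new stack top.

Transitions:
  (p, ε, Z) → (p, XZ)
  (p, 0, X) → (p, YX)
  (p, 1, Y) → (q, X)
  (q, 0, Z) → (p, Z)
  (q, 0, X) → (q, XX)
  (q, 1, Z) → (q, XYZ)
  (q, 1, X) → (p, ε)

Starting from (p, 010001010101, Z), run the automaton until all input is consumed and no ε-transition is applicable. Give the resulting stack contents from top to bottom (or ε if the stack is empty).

(p, 010001010101, Z)
  ε-move, top Z: go to p, push XZ → (p, 010001010101, XZ)
  read 0, top X: go to p, push YX → (p, 10001010101, YXZ)
  read 1, top Y: go to q, push X → (q, 0001010101, XXZ)
  read 0, top X: go to q, push XX → (q, 001010101, XXXZ)
  read 0, top X: go to q, push XX → (q, 01010101, XXXXZ)
  read 0, top X: go to q, push XX → (q, 1010101, XXXXXZ)
  read 1, top X: go to p, push ε → (p, 010101, XXXXZ)
  read 0, top X: go to p, push YX → (p, 10101, YXXXXZ)
  read 1, top Y: go to q, push X → (q, 0101, XXXXXZ)
  read 0, top X: go to q, push XX → (q, 101, XXXXXXZ)
  read 1, top X: go to p, push ε → (p, 01, XXXXXZ)
  read 0, top X: go to p, push YX → (p, 1, YXXXXXZ)
  read 1, top Y: go to q, push X → (q, ε, XXXXXXZ)
All input consumed in state q with stack XXXXXXZ.

XXXXXXZ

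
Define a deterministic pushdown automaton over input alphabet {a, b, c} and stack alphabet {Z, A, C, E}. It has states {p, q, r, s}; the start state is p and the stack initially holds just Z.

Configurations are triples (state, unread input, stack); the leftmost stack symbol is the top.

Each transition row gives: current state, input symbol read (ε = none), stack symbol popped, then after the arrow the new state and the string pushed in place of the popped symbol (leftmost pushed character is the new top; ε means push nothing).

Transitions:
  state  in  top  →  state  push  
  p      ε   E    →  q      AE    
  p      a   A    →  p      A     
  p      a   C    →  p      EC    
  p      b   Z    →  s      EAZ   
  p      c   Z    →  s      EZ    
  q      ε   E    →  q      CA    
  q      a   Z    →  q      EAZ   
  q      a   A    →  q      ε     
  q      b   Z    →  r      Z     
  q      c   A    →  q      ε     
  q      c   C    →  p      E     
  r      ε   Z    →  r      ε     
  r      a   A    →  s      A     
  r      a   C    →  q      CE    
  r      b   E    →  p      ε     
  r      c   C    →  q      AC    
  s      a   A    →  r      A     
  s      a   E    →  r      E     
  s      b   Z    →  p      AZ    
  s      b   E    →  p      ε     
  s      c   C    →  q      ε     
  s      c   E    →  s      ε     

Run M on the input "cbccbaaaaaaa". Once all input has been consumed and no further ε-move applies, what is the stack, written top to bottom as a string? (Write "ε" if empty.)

(p, cbccbaaaaaaa, Z)
  read c, top Z: go to s, push EZ → (s, bccbaaaaaaa, EZ)
  read b, top E: go to p, push ε → (p, ccbaaaaaaa, Z)
  read c, top Z: go to s, push EZ → (s, cbaaaaaaa, EZ)
  read c, top E: go to s, push ε → (s, baaaaaaa, Z)
  read b, top Z: go to p, push AZ → (p, aaaaaaa, AZ)
  read a, top A: go to p, push A → (p, aaaaaa, AZ)
  read a, top A: go to p, push A → (p, aaaaa, AZ)
  read a, top A: go to p, push A → (p, aaaa, AZ)
  read a, top A: go to p, push A → (p, aaa, AZ)
  read a, top A: go to p, push A → (p, aa, AZ)
  read a, top A: go to p, push A → (p, a, AZ)
  read a, top A: go to p, push A → (p, ε, AZ)
All input consumed in state p with stack AZ.

AZ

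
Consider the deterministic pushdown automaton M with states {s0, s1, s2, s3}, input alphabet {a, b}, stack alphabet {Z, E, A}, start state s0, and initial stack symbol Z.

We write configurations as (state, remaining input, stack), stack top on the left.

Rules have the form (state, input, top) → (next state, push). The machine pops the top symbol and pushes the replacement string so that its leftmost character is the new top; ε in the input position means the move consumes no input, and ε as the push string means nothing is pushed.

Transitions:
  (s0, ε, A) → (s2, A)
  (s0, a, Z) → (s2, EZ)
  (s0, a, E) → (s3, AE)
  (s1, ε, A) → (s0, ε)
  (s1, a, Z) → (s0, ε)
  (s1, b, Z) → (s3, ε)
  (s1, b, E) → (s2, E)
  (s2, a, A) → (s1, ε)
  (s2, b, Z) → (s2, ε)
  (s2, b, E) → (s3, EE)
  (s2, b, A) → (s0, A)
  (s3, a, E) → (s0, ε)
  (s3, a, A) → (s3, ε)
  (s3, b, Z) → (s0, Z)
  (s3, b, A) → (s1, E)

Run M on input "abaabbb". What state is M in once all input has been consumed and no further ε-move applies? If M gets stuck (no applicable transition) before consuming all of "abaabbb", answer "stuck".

s3

(s0, abaabbb, Z)
  read a, top Z: go to s2, push EZ → (s2, baabbb, EZ)
  read b, top E: go to s3, push EE → (s3, aabbb, EEZ)
  read a, top E: go to s0, push ε → (s0, abbb, EZ)
  read a, top E: go to s3, push AE → (s3, bbb, AEZ)
  read b, top A: go to s1, push E → (s1, bb, EEZ)
  read b, top E: go to s2, push E → (s2, b, EEZ)
  read b, top E: go to s3, push EE → (s3, ε, EEEZ)
All input consumed; M is in state s3.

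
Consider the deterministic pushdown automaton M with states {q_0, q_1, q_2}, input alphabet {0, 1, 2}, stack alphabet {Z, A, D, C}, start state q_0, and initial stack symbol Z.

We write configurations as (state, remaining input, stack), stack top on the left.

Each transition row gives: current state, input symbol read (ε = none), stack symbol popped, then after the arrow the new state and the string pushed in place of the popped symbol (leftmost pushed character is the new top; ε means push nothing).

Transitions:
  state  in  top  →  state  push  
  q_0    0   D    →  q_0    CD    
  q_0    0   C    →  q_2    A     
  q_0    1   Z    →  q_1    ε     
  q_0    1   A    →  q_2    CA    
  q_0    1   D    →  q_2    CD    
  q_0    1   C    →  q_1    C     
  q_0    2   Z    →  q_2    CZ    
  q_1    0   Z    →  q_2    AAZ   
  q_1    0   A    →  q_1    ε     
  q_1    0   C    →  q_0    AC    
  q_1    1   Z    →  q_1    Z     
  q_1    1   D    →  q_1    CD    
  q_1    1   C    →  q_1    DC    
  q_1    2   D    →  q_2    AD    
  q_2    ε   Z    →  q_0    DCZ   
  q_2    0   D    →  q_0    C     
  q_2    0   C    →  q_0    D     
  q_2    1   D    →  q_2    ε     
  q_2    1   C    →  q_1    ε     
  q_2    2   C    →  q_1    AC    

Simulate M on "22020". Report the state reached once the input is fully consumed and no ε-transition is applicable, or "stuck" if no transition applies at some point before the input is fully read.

stuck

(q_0, 22020, Z) ⊢ (q_2, 2020, CZ) ⊢ (q_1, 020, ACZ) ⊢ (q_1, 20, CZ)
No transition for (q_1, 2, top C); M blocks with input 20 remaining.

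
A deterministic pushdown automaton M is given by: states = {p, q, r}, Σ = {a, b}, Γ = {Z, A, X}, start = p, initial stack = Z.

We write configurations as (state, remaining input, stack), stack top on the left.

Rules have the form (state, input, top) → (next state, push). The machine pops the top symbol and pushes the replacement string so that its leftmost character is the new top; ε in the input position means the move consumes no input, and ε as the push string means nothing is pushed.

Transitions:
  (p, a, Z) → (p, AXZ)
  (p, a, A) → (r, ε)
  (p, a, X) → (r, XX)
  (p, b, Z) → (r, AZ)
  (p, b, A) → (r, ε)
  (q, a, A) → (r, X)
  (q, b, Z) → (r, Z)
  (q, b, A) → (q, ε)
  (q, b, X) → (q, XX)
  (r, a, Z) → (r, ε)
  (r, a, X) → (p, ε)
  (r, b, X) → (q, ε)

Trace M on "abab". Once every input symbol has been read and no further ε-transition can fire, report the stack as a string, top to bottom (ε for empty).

AZ

(p, abab, Z)
  read a, top Z: go to p, push AXZ → (p, bab, AXZ)
  read b, top A: go to r, push ε → (r, ab, XZ)
  read a, top X: go to p, push ε → (p, b, Z)
  read b, top Z: go to r, push AZ → (r, ε, AZ)
All input consumed in state r with stack AZ.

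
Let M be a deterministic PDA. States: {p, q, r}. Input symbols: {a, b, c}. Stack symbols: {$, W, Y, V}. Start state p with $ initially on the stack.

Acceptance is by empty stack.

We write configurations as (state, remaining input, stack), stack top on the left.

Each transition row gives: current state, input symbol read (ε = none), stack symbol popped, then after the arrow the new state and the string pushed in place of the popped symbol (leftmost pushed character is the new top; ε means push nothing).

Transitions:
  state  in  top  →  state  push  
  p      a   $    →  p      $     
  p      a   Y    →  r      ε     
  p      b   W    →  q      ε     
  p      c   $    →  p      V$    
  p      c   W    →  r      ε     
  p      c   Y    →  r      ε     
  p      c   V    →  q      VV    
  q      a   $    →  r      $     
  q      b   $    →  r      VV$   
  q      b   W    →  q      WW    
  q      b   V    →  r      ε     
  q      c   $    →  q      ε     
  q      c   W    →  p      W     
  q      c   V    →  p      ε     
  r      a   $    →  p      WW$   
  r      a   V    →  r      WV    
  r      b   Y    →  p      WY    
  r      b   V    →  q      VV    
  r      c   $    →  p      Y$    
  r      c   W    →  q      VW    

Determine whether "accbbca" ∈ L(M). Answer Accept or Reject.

(p, accbbca, $) ⊢ (p, ccbbca, $) ⊢ (p, cbbca, V$) ⊢ (q, bbca, VV$) ⊢ (r, bca, V$) ⊢ (q, ca, VV$) ⊢ (p, a, V$)
No transition applies at (p, a, V$); input not fully consumed.

Reject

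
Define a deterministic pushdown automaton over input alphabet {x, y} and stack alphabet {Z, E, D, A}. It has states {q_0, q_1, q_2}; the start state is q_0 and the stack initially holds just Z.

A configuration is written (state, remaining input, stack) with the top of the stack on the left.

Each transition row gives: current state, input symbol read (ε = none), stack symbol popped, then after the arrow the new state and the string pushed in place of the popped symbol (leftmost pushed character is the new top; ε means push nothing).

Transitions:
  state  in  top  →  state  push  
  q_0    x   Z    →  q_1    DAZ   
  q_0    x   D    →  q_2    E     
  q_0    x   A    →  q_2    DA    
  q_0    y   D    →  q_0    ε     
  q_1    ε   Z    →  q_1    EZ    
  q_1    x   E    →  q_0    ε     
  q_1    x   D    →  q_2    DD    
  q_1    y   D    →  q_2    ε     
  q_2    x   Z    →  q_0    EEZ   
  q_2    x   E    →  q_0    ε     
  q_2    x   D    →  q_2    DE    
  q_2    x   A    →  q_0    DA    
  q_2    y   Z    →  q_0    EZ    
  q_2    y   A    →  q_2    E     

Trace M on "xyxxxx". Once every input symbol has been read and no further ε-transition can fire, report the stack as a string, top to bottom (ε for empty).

(q_0, xyxxxx, Z)
  read x, top Z: go to q_1, push DAZ → (q_1, yxxxx, DAZ)
  read y, top D: go to q_2, push ε → (q_2, xxxx, AZ)
  read x, top A: go to q_0, push DA → (q_0, xxx, DAZ)
  read x, top D: go to q_2, push E → (q_2, xx, EAZ)
  read x, top E: go to q_0, push ε → (q_0, x, AZ)
  read x, top A: go to q_2, push DA → (q_2, ε, DAZ)
All input consumed in state q_2 with stack DAZ.

DAZ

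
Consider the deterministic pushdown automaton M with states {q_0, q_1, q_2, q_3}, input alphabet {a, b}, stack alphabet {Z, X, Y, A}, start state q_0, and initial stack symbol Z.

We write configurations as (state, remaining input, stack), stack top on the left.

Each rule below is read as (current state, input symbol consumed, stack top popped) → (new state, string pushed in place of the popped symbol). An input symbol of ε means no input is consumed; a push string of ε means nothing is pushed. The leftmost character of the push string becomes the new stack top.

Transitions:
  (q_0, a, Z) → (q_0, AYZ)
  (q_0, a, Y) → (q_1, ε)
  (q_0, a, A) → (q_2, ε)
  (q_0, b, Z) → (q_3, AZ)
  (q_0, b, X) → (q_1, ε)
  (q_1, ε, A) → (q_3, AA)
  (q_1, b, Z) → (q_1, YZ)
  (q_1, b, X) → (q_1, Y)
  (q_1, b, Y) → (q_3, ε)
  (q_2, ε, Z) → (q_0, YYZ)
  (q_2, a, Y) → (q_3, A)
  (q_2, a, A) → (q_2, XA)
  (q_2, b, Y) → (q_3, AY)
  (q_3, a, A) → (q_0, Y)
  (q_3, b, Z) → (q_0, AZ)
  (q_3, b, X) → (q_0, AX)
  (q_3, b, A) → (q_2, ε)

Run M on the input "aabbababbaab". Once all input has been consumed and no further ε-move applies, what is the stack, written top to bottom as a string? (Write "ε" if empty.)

(q_0, aabbababbaab, Z)
  read a, top Z: go to q_0, push AYZ → (q_0, abbababbaab, AYZ)
  read a, top A: go to q_2, push ε → (q_2, bbababbaab, YZ)
  read b, top Y: go to q_3, push AY → (q_3, bababbaab, AYZ)
  read b, top A: go to q_2, push ε → (q_2, ababbaab, YZ)
  read a, top Y: go to q_3, push A → (q_3, babbaab, AZ)
  read b, top A: go to q_2, push ε → (q_2, abbaab, Z)
  ε-move, top Z: go to q_0, push YYZ → (q_0, abbaab, YYZ)
  read a, top Y: go to q_1, push ε → (q_1, bbaab, YZ)
  read b, top Y: go to q_3, push ε → (q_3, baab, Z)
  read b, top Z: go to q_0, push AZ → (q_0, aab, AZ)
  read a, top A: go to q_2, push ε → (q_2, ab, Z)
  ε-move, top Z: go to q_0, push YYZ → (q_0, ab, YYZ)
  read a, top Y: go to q_1, push ε → (q_1, b, YZ)
  read b, top Y: go to q_3, push ε → (q_3, ε, Z)
All input consumed in state q_3 with stack Z.

Z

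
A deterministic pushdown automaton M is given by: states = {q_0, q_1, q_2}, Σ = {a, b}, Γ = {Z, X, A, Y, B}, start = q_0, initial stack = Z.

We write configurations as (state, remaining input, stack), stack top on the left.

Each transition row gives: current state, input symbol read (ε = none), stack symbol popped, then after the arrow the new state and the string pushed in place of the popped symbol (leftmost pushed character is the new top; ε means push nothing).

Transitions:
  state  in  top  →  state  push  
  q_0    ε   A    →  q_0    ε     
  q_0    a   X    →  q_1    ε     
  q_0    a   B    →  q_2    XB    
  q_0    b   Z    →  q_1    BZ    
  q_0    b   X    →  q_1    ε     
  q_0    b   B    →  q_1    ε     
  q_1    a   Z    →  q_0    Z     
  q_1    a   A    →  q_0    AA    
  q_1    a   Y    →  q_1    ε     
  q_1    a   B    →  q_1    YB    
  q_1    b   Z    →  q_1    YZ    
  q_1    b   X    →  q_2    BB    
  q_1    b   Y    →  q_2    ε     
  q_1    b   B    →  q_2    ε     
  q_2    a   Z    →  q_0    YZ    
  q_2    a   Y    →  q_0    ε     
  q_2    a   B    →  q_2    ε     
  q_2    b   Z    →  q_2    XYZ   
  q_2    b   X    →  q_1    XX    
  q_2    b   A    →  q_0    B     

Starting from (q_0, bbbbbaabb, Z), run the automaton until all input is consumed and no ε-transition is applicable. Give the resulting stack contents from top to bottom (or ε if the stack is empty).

(q_0, bbbbbaabb, Z) ⊢ (q_1, bbbbaabb, BZ) ⊢ (q_2, bbbaabb, Z) ⊢ (q_2, bbaabb, XYZ) ⊢ (q_1, baabb, XXYZ) ⊢ (q_2, aabb, BBXYZ) ⊢ (q_2, abb, BXYZ) ⊢ (q_2, bb, XYZ) ⊢ (q_1, b, XXYZ) ⊢ (q_2, ε, BBXYZ)
All input consumed in state q_2 with stack BBXYZ.

BBXYZ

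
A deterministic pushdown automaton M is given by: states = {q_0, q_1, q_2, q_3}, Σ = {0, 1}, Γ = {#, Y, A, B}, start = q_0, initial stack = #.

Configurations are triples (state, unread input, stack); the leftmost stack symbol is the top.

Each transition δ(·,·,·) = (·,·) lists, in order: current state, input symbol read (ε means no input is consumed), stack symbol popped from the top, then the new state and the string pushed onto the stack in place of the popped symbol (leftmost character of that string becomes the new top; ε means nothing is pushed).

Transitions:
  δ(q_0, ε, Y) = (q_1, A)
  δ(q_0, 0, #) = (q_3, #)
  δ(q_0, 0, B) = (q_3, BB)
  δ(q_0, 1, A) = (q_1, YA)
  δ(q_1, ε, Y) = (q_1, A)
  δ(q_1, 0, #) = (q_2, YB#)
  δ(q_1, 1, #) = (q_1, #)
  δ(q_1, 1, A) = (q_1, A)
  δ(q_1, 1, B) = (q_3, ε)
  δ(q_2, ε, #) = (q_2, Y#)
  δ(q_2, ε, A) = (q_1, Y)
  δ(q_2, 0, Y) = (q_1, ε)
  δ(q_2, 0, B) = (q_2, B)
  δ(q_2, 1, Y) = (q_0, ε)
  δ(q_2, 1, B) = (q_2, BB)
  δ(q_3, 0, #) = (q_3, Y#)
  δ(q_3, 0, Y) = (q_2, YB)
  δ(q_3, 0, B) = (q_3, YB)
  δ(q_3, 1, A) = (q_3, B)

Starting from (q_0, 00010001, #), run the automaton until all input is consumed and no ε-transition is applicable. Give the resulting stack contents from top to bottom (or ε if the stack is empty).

BBB#

(q_0, 00010001, #)
  read 0, top #: go to q_3, push # → (q_3, 0010001, #)
  read 0, top #: go to q_3, push Y# → (q_3, 010001, Y#)
  read 0, top Y: go to q_2, push YB → (q_2, 10001, YB#)
  read 1, top Y: go to q_0, push ε → (q_0, 0001, B#)
  read 0, top B: go to q_3, push BB → (q_3, 001, BB#)
  read 0, top B: go to q_3, push YB → (q_3, 01, YBB#)
  read 0, top Y: go to q_2, push YB → (q_2, 1, YBBB#)
  read 1, top Y: go to q_0, push ε → (q_0, ε, BBB#)
All input consumed in state q_0 with stack BBB#.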